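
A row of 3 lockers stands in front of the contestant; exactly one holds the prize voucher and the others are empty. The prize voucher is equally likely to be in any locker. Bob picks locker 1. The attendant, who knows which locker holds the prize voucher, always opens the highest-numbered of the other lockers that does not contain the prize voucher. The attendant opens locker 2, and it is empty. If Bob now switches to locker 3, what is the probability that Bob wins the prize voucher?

1

Apply Bayes' rule, conditioning on where the prize voucher actually is.
If it is in locker 1 (prior 1/3): the attendant would have opened locker 3 instead, probability 0; weight (1/3)·0 = 0.
If it is in locker 2 (prior 1/3): the attendant opened locker 2, so this case is ruled out; weight (1/3)·0 = 0.
If it is in locker 3 (prior 1/3): locker 2 is the highest-numbered option available, probability 1; weight (1/3)·1 = 1/3.
The weights sum to 1/3.
So P(the prize voucher in locker 3 | the attendant opened locker 2) = (1/3) / (1/3) = 1.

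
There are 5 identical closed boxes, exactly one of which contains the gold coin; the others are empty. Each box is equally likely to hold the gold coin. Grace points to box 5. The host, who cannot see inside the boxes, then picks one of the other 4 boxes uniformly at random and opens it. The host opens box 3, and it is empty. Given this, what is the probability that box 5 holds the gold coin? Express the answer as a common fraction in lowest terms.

1/4

Because the host chose which box to open without knowing where the gold coin is, the choice is independent of the prize location. Learning that box 3 does not hold the gold coin simply rules out that one location and leaves the remaining 4 boxes still equally likely by symmetry.
So P(the gold coin in box 5) = 1/4.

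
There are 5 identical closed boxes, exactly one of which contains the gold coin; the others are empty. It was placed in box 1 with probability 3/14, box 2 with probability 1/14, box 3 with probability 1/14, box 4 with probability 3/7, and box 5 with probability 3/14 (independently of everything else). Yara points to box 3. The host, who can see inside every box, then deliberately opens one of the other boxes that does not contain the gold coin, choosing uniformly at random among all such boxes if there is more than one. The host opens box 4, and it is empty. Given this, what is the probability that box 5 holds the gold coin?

Apply Bayes' rule, conditioning on where the gold coin actually is.
If it is in either of boxes 1 and 5 (prior 3/14 each): the host has 3 equally likely choices, so probability 1/3; weight (3/14)·(1/3) = 1/14 each.
If it is in box 2 (prior 1/14): the host has 3 equally likely choices, so probability 1/3; weight (1/14)·(1/3) = 1/42.
If it is in box 3 (prior 1/14): the host has 4 equally likely choices, so probability 1/4; weight (1/14)·(1/4) = 1/56.
If it is in box 4 (prior 3/7): the host opened box 4, so this case is ruled out; weight (3/7)·0 = 0.
The weights sum to 31/168.
So P(the gold coin in box 5 | the host opened box 4) = (1/14) / (31/168) = 12/31.

12/31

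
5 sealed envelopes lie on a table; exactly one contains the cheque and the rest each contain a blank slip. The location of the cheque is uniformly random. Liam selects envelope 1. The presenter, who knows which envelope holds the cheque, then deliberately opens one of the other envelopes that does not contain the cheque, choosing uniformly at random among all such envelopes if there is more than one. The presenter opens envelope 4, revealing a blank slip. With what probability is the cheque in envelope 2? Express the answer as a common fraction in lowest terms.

4/15

Condition on the true location of the cheque.
If it is in envelope 1 (prior 1/5): the presenter has 4 equally likely choices, so probability 1/4; weight (1/5)·(1/4) = 1/20.
If it is in any of envelopes 2, 3, and 5 (prior 1/5 each): the presenter has 3 equally likely choices, so probability 1/3; weight (1/5)·(1/3) = 1/15 each.
If it is in envelope 4 (prior 1/5): the presenter opened envelope 4, so this case is ruled out; weight (1/5)·0 = 0.
The weights sum to 1/4.
So P(the cheque in envelope 2 | the presenter opened envelope 4) = (1/15) / (1/4) = 4/15.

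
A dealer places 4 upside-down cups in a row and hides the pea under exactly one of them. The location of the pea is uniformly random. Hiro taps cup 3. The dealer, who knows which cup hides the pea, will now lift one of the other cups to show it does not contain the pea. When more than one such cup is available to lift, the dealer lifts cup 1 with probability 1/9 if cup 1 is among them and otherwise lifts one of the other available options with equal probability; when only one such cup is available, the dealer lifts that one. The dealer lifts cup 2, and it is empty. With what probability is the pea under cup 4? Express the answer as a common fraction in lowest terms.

16/33

Condition on the true location of the pea.
If it is under cup 1 (prior 1/4): cup 1 holds the prize so is unavailable; the dealer chooses uniformly among the 2 others, probability 1/2; weight (1/4)·(1/2) = 1/8.
If it is under cup 2 (prior 1/4): the dealer opened cup 2, so this case is ruled out; weight (1/4)·0 = 0.
If it is under cup 3 (prior 1/4): cup 1 is available but not opened; cup 2 gets probability (1 − 1/9)/2 = 4/9; weight (1/4)·(4/9) = 1/9.
If it is under cup 4 (prior 1/4): cup 1 is available but not opened, probability 8/9; weight (1/4)·(8/9) = 2/9.
The weights sum to 11/24.
So P(the pea under cup 4 | the dealer opened cup 2) = (2/9) / (11/24) = 16/33.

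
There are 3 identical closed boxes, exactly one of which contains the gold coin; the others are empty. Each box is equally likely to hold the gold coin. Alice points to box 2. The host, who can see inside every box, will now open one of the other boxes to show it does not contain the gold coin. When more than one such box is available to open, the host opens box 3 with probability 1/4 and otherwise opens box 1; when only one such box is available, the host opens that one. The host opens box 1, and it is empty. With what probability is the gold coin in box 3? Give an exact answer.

Apply Bayes' rule, conditioning on where the gold coin actually is.
If it is in box 1 (prior 1/3): the host opened box 1, so this case is ruled out; weight (1/3)·0 = 0.
If it is in box 2 (prior 1/3): box 3 is available but not opened, probability 3/4; weight (1/3)·(3/4) = 1/4.
If it is in box 3 (prior 1/3): only box 1 is available, probability 1; weight (1/3)·1 = 1/3.
The weights sum to 7/12.
So P(the gold coin in box 3 | the host opened box 1) = (1/3) / (7/12) = 4/7.

4/7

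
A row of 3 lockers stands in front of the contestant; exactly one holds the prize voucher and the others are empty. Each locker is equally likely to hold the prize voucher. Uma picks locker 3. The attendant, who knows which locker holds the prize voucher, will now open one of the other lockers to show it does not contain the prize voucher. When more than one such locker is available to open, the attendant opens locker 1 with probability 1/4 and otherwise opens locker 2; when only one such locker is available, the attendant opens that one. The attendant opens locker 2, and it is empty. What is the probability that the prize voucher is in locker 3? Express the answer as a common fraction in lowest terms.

3/7

Condition on the true location of the prize voucher.
If it is in locker 1 (prior 1/3): only locker 2 is available, probability 1; weight (1/3)·1 = 1/3.
If it is in locker 2 (prior 1/3): the attendant opened locker 2, so this case is ruled out; weight (1/3)·0 = 0.
If it is in locker 3 (prior 1/3): locker 1 is available but not opened, probability 3/4; weight (1/3)·(3/4) = 1/4.
The weights sum to 7/12.
So P(the prize voucher in locker 3 | the attendant opened locker 2) = (1/4) / (7/12) = 3/7.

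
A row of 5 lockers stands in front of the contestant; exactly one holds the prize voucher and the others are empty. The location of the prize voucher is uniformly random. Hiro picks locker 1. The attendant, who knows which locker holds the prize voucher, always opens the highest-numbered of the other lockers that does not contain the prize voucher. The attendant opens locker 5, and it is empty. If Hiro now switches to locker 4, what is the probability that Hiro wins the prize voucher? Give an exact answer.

1/4

Consider each possible location of the prize voucher in turn.
If it is in any of lockers 1, 2, 3, and 4 (prior 1/5 each): locker 5 is the highest-numbered option available, probability 1; weight (1/5)·1 = 1/5 each.
If it is in locker 5 (prior 1/5): the attendant opened locker 5, so this case is ruled out; weight (1/5)·0 = 0.
The weights sum to 4/5.
So P(the prize voucher in locker 4 | the attendant opened locker 5) = (1/5) / (4/5) = 1/4.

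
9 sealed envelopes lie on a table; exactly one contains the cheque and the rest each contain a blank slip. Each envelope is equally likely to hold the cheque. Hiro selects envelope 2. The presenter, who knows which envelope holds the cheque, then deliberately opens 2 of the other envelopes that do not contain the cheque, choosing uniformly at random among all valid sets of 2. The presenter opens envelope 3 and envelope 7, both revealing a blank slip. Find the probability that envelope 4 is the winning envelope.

Condition on the true location of the cheque.
If it is in any of envelopes 1, 4, 5, 6, 8, and 9 (prior 1/9 each): the presenter has 21 equally likely choices, so probability 1/21; weight (1/9)·(1/21) = 1/189 each.
If it is in envelope 2 (prior 1/9): the presenter has 28 equally likely choices, so probability 1/28; weight (1/9)·(1/28) = 1/252.
If it is in either of envelopes 3 and 7 (prior 1/9 each): that envelope was opened and seen not to hold the prize — ruled out; weight (1/9)·0 = 0 each.
The weights sum to 1/28.
So P(the cheque in envelope 4 | the presenter opened envelope 3 and envelope 7) = (1/189) / (1/28) = 4/27.

4/27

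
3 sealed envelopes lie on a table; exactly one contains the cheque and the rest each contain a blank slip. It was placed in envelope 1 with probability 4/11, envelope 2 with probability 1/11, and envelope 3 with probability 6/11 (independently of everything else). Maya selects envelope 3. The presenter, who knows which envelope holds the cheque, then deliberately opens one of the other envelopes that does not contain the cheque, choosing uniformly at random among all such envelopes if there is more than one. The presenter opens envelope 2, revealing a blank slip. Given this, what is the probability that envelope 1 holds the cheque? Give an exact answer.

Condition on the true location of the cheque.
If it is in envelope 1 (prior 4/11): the presenter has no choice, probability 1; weight (4/11)·1 = 4/11.
If it is in envelope 2 (prior 1/11): the presenter opened envelope 2, so this case is ruled out; weight (1/11)·0 = 0.
If it is in envelope 3 (prior 6/11): the presenter has 2 equally likely choices, so probability 1/2; weight (6/11)·(1/2) = 3/11.
The weights sum to 7/11.
So P(the cheque in envelope 1 | the presenter opened envelope 2) = (4/11) / (7/11) = 4/7.

4/7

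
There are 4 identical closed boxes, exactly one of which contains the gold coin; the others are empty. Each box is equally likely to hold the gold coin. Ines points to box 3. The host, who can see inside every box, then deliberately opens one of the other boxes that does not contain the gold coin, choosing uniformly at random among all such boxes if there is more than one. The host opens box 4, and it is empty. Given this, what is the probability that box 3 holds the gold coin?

1/4

Condition on the true location of the gold coin.
If it is in either of boxes 1 and 2 (prior 1/4 each): the host has 2 equally likely choices, so probability 1/2; weight (1/4)·(1/2) = 1/8 each.
If it is in box 3 (prior 1/4): the host has 3 equally likely choices, so probability 1/3; weight (1/4)·(1/3) = 1/12.
If it is in box 4 (prior 1/4): the host opened box 4, so this case is ruled out; weight (1/4)·0 = 0.
The weights sum to 1/3.
So P(the gold coin in box 3 | the host opened box 4) = (1/12) / (1/3) = 1/4.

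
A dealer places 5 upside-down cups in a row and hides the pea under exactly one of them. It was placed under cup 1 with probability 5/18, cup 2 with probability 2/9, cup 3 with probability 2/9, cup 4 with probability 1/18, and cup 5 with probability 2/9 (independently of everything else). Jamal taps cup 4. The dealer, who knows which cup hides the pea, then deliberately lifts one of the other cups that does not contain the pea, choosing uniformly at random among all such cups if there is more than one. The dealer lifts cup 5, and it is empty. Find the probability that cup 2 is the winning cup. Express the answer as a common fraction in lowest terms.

Apply Bayes' rule, conditioning on where the pea actually is.
If it is under cup 1 (prior 5/18): the dealer has 3 equally likely choices, so probability 1/3; weight (5/18)·(1/3) = 5/54.
If it is under either of cups 2 and 3 (prior 2/9 each): the dealer has 3 equally likely choices, so probability 1/3; weight (2/9)·(1/3) = 2/27 each.
If it is under cup 4 (prior 1/18): the dealer has 4 equally likely choices, so probability 1/4; weight (1/18)·(1/4) = 1/72.
If it is under cup 5 (prior 2/9): the dealer opened cup 5, so this case is ruled out; weight (2/9)·0 = 0.
The weights sum to 55/216.
So P(the pea under cup 2 | the dealer opened cup 5) = (2/27) / (55/216) = 16/55.

16/55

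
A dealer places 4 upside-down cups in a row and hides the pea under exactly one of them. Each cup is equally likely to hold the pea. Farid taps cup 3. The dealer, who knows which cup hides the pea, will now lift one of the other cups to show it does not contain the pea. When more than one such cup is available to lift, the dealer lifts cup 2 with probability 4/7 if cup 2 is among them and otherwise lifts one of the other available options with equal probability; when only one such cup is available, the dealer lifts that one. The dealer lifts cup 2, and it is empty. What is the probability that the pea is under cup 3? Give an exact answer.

1/3

Apply Bayes' rule, conditioning on where the pea actually is.
If it is under any of cups 1, 3, and 4 (prior 1/4 each): cup 2 is available, opened with probability 4/7; weight (1/4)·(4/7) = 1/7 each.
If it is under cup 2 (prior 1/4): the dealer opened cup 2, so this case is ruled out; weight (1/4)·0 = 0.
The weights sum to 3/7.
So P(the pea under cup 3 | the dealer opened cup 2) = (1/7) / (3/7) = 1/3.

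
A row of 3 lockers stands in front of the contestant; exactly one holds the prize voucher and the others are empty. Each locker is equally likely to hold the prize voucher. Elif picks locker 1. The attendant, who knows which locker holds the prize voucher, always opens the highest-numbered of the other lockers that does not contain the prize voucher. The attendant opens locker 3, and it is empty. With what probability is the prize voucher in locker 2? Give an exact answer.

Condition on the true location of the prize voucher.
If it is in either of lockers 1 and 2 (prior 1/3 each): locker 3 is the highest-numbered option available, probability 1; weight (1/3)·1 = 1/3 each.
If it is in locker 3 (prior 1/3): the attendant opened locker 3, so this case is ruled out; weight (1/3)·0 = 0.
The weights sum to 2/3.
So P(the prize voucher in locker 2 | the attendant opened locker 3) = (1/3) / (2/3) = 1/2.

1/2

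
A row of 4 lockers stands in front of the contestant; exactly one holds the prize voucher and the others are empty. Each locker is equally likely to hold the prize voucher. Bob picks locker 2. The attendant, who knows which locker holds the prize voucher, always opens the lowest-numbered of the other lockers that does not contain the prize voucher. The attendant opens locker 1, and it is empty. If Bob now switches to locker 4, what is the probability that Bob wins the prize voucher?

Condition on the true location of the prize voucher.
If it is in locker 1 (prior 1/4): the attendant opened locker 1, so this case is ruled out; weight (1/4)·0 = 0.
If it is in any of lockers 2, 3, and 4 (prior 1/4 each): locker 1 is the lowest-numbered option available, probability 1; weight (1/4)·1 = 1/4 each.
The weights sum to 3/4.
So P(the prize voucher in locker 4 | the attendant opened locker 1) = (1/4) / (3/4) = 1/3.

1/3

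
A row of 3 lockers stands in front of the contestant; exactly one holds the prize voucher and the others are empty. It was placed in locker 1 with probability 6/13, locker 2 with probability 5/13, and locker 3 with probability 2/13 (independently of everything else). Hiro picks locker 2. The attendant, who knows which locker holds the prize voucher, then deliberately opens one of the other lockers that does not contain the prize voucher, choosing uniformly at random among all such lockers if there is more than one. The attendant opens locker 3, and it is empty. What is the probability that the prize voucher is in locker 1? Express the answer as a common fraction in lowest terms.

12/17

Apply Bayes' rule, conditioning on where the prize voucher actually is.
If it is in locker 1 (prior 6/13): the attendant has no choice, probability 1; weight (6/13)·1 = 6/13.
If it is in locker 2 (prior 5/13): the attendant has 2 equally likely choices, so probability 1/2; weight (5/13)·(1/2) = 5/26.
If it is in locker 3 (prior 2/13): the attendant opened locker 3, so this case is ruled out; weight (2/13)·0 = 0.
The weights sum to 17/26.
So P(the prize voucher in locker 1 | the attendant opened locker 3) = (6/13) / (17/26) = 12/17.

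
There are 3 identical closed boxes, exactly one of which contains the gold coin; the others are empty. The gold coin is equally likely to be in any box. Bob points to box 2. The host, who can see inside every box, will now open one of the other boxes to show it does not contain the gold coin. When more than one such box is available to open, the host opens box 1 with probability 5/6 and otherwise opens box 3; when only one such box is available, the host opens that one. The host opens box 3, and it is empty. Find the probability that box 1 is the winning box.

Consider each possible location of the gold coin in turn.
If it is in box 1 (prior 1/3): only box 3 is available, probability 1; weight (1/3)·1 = 1/3.
If it is in box 2 (prior 1/3): box 1 is available but not opened, probability 1/6; weight (1/3)·(1/6) = 1/18.
If it is in box 3 (prior 1/3): the host opened box 3, so this case is ruled out; weight (1/3)·0 = 0.
The weights sum to 7/18.
So P(the gold coin in box 1 | the host opened box 3) = (1/3) / (7/18) = 6/7.

6/7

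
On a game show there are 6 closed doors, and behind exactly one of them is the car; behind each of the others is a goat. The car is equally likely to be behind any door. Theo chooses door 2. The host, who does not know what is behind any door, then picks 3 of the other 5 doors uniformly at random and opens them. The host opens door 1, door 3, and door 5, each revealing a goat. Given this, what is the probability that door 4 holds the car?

1/3

Condition on the true location of the car.
If it is behind any of doors 1, 3, and 5 (prior 1/6 each): that door was opened and seen not to hold the prize — ruled out; weight (1/6)·0 = 0 each.
If it is behind any of doors 2, 4, and 6 (prior 1/6 each): the host picks exactly this set with probability 1/10 regardless, and none is the prize; weight (1/6)·(1/10) = 1/60 each.
The weights sum to 1/20.
So P(the car behind door 4 | the host opened door 1, door 3, and door 5) = (1/60) / (1/20) = 1/3.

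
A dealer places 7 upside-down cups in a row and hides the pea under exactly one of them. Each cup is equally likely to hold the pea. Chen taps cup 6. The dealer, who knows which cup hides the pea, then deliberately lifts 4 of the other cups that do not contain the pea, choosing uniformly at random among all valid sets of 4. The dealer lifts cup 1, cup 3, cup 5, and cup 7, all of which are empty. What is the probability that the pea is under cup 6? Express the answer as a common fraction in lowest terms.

1/7

Consider each possible location of the pea in turn.
If it is under any of cups 1, 3, 5, and 7 (prior 1/7 each): that cup was opened and seen not to hold the prize — ruled out; weight (1/7)·0 = 0 each.
If it is under either of cups 2 and 4 (prior 1/7 each): the dealer has 5 equally likely choices, so probability 1/5; weight (1/7)·(1/5) = 1/35 each.
If it is under cup 6 (prior 1/7): the dealer has 15 equally likely choices, so probability 1/15; weight (1/7)·(1/15) = 1/105.
The weights sum to 1/15.
So P(the pea under cup 6 | the dealer opened cup 1, cup 3, cup 5, and cup 7) = (1/105) / (1/15) = 1/7.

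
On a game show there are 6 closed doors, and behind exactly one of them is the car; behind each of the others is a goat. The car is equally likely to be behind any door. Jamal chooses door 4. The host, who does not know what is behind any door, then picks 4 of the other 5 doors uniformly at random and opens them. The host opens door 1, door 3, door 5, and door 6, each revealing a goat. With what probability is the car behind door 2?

Because the host chose which doors to open without knowing where the car is, the choice is independent of the prize location. Learning that none of the 4 opened doors holds the car simply rules out those 4 locations and leaves the remaining 2 doors still equally likely by symmetry.
So P(the car behind door 2) = 1/2.

1/2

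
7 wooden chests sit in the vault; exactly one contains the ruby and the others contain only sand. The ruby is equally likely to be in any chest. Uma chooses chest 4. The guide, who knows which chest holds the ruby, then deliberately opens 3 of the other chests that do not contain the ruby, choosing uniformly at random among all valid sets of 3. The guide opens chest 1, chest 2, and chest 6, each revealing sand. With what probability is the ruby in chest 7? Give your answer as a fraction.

Consider each possible location of the ruby in turn.
If it is in any of chests 1, 2, and 6 (prior 1/7 each): that chest was opened and seen not to hold the prize — ruled out; weight (1/7)·0 = 0 each.
If it is in any of chests 3, 5, and 7 (prior 1/7 each): the guide has 10 equally likely choices, so probability 1/10; weight (1/7)·(1/10) = 1/70 each.
If it is in chest 4 (prior 1/7): the guide has 20 equally likely choices, so probability 1/20; weight (1/7)·(1/20) = 1/140.
The weights sum to 1/20.
So P(the ruby in chest 7 | the guide opened chest 1, chest 2, and chest 6) = (1/70) / (1/20) = 2/7.

2/7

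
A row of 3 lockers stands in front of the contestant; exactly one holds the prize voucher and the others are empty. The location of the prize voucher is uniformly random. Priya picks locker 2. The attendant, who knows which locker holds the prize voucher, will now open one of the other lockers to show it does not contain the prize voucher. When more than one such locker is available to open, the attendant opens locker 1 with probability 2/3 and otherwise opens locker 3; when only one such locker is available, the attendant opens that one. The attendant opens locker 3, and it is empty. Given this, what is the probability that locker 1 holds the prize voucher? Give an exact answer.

3/4

Apply Bayes' rule, conditioning on where the prize voucher actually is.
If it is in locker 1 (prior 1/3): only locker 3 is available, probability 1; weight (1/3)·1 = 1/3.
If it is in locker 2 (prior 1/3): locker 1 is available but not opened, probability 1/3; weight (1/3)·(1/3) = 1/9.
If it is in locker 3 (prior 1/3): the attendant opened locker 3, so this case is ruled out; weight (1/3)·0 = 0.
The weights sum to 4/9.
So P(the prize voucher in locker 1 | the attendant opened locker 3) = (1/3) / (4/9) = 3/4.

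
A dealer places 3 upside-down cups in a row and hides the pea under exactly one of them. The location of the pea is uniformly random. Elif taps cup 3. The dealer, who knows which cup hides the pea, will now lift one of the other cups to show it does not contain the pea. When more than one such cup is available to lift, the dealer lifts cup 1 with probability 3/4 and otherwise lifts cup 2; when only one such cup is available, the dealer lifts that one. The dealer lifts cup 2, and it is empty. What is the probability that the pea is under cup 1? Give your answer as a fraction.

Consider each possible location of the pea in turn.
If it is under cup 1 (prior 1/3): only cup 2 is available, probability 1; weight (1/3)·1 = 1/3.
If it is under cup 2 (prior 1/3): the dealer opened cup 2, so this case is ruled out; weight (1/3)·0 = 0.
If it is under cup 3 (prior 1/3): cup 1 is available but not opened, probability 1/4; weight (1/3)·(1/4) = 1/12.
The weights sum to 5/12.
So P(the pea under cup 1 | the dealer opened cup 2) = (1/3) / (5/12) = 4/5.

4/5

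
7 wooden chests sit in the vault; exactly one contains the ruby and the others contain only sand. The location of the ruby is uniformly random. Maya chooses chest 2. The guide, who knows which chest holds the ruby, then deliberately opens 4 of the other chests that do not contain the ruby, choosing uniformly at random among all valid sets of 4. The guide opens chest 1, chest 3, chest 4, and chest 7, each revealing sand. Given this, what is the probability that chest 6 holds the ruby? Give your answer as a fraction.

Condition on the true location of the ruby.
If it is in any of chests 1, 3, 4, and 7 (prior 1/7 each): that chest was opened and seen not to hold the prize — ruled out; weight (1/7)·0 = 0 each.
If it is in chest 2 (prior 1/7): the guide has 15 equally likely choices, so probability 1/15; weight (1/7)·(1/15) = 1/105.
If it is in either of chests 5 and 6 (prior 1/7 each): the guide has 5 equally likely choices, so probability 1/5; weight (1/7)·(1/5) = 1/35 each.
The weights sum to 1/15.
So P(the ruby in chest 6 | the guide opened chest 1, chest 3, chest 4, and chest 7) = (1/35) / (1/15) = 3/7.

3/7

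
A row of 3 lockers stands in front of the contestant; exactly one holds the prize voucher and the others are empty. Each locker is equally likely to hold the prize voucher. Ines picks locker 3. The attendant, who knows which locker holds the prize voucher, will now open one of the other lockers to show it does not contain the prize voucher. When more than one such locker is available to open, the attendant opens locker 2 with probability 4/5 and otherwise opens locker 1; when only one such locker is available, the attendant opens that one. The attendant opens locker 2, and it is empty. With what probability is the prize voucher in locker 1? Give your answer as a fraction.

5/9

Consider each possible location of the prize voucher in turn.
If it is in locker 1 (prior 1/3): only locker 2 is available, probability 1; weight (1/3)·1 = 1/3.
If it is in locker 2 (prior 1/3): the attendant opened locker 2, so this case is ruled out; weight (1/3)·0 = 0.
If it is in locker 3 (prior 1/3): locker 2 is available, opened with probability 4/5; weight (1/3)·(4/5) = 4/15.
The weights sum to 3/5.
So P(the prize voucher in locker 1 | the attendant opened locker 2) = (1/3) / (3/5) = 5/9.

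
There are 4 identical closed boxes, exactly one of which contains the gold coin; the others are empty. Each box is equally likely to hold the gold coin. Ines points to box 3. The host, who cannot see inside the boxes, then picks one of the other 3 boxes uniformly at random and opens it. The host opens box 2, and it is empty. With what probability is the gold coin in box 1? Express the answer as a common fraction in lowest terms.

Condition on the true location of the gold coin.
If it is in any of boxes 1, 3, and 4 (prior 1/4 each): the host picks box 2 with probability 1/3 regardless, and it is not the prize; weight (1/4)·(1/3) = 1/12 each.
If it is in box 2 (prior 1/4): the host opened box 2, so this case is ruled out; weight (1/4)·0 = 0.
The weights sum to 1/4.
So P(the gold coin in box 1 | the host opened box 2) = (1/12) / (1/4) = 1/3.

1/3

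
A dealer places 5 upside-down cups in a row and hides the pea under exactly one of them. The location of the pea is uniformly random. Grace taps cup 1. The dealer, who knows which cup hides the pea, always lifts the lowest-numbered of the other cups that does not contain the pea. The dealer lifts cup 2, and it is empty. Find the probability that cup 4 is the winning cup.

Consider each possible location of the pea in turn.
If it is under any of cups 1, 3, 4, and 5 (prior 1/5 each): cup 2 is the lowest-numbered option available, probability 1; weight (1/5)·1 = 1/5 each.
If it is under cup 2 (prior 1/5): the dealer opened cup 2, so this case is ruled out; weight (1/5)·0 = 0.
The weights sum to 4/5.
So P(the pea under cup 4 | the dealer opened cup 2) = (1/5) / (4/5) = 1/4.

1/4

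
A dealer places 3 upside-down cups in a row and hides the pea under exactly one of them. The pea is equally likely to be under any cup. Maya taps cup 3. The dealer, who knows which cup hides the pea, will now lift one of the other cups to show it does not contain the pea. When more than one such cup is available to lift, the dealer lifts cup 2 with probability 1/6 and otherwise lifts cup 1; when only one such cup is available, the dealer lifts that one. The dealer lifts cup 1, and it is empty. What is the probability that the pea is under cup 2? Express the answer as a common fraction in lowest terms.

6/11

Condition on the true location of the pea.
If it is under cup 1 (prior 1/3): the dealer opened cup 1, so this case is ruled out; weight (1/3)·0 = 0.
If it is under cup 2 (prior 1/3): only cup 1 is available, probability 1; weight (1/3)·1 = 1/3.
If it is under cup 3 (prior 1/3): cup 2 is available but not opened, probability 5/6; weight (1/3)·(5/6) = 5/18.
The weights sum to 11/18.
So P(the pea under cup 2 | the dealer opened cup 1) = (1/3) / (11/18) = 6/11.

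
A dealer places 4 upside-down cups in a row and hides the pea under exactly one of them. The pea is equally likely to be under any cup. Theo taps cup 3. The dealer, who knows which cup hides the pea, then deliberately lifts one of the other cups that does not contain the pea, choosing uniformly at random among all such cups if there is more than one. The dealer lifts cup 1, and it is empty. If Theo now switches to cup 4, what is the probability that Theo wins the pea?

3/8

Apply Bayes' rule, conditioning on where the pea actually is.
If it is under cup 1 (prior 1/4): the dealer opened cup 1, so this case is ruled out; weight (1/4)·0 = 0.
If it is under either of cups 2 and 4 (prior 1/4 each): the dealer has 2 equally likely choices, so probability 1/2; weight (1/4)·(1/2) = 1/8 each.
If it is under cup 3 (prior 1/4): the dealer has 3 equally likely choices, so probability 1/3; weight (1/4)·(1/3) = 1/12.
The weights sum to 1/3.
So P(the pea under cup 4 | the dealer opened cup 1) = (1/8) / (1/3) = 3/8.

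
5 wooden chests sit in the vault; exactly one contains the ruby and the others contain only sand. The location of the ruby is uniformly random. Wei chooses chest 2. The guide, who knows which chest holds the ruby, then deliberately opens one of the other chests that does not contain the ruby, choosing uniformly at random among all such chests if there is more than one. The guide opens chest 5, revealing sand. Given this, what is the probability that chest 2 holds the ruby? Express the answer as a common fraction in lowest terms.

Condition on the true location of the ruby.
If it is in any of chests 1, 3, and 4 (prior 1/5 each): the guide has 3 equally likely choices, so probability 1/3; weight (1/5)·(1/3) = 1/15 each.
If it is in chest 2 (prior 1/5): the guide has 4 equally likely choices, so probability 1/4; weight (1/5)·(1/4) = 1/20.
If it is in chest 5 (prior 1/5): the guide opened chest 5, so this case is ruled out; weight (1/5)·0 = 0.
The weights sum to 1/4.
So P(the ruby in chest 2 | the guide opened chest 5) = (1/20) / (1/4) = 1/5.

1/5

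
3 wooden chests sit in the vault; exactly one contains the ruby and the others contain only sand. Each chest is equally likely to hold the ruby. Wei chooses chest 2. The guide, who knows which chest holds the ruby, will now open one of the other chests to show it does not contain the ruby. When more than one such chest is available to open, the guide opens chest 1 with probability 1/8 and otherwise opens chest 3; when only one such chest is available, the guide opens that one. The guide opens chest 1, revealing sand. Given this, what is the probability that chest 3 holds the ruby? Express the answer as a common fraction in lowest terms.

8/9

Condition on the true location of the ruby.
If it is in chest 1 (prior 1/3): the guide opened chest 1, so this case is ruled out; weight (1/3)·0 = 0.
If it is in chest 2 (prior 1/3): chest 1 is available, opened with probability 1/8; weight (1/3)·(1/8) = 1/24.
If it is in chest 3 (prior 1/3): only chest 1 is available, probability 1; weight (1/3)·1 = 1/3.
The weights sum to 3/8.
So P(the ruby in chest 3 | the guide opened chest 1) = (1/3) / (3/8) = 8/9.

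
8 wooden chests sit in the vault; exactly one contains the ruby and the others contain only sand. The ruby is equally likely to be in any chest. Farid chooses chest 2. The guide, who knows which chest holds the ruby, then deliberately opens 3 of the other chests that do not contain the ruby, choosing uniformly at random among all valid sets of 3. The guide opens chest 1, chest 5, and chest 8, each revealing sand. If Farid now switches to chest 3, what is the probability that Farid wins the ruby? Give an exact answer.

7/32

Condition on the true location of the ruby.
If it is in any of chests 1, 5, and 8 (prior 1/8 each): that chest was opened and seen not to hold the prize — ruled out; weight (1/8)·0 = 0 each.
If it is in chest 2 (prior 1/8): the guide has 35 equally likely choices, so probability 1/35; weight (1/8)·(1/35) = 1/280.
If it is in any of chests 3, 4, 6, and 7 (prior 1/8 each): the guide has 20 equally likely choices, so probability 1/20; weight (1/8)·(1/20) = 1/160 each.
The weights sum to 1/35.
So P(the ruby in chest 3 | the guide opened chest 1, chest 5, and chest 8) = (1/160) / (1/35) = 7/32.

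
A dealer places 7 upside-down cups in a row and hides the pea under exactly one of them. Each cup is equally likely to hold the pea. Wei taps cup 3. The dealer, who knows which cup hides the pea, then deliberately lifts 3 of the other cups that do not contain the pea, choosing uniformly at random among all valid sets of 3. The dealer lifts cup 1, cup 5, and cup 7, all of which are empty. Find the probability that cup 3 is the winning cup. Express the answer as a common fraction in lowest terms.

Consider each possible location of the pea in turn.
If it is under any of cups 1, 5, and 7 (prior 1/7 each): that cup was opened and seen not to hold the prize — ruled out; weight (1/7)·0 = 0 each.
If it is under any of cups 2, 4, and 6 (prior 1/7 each): the dealer has 10 equally likely choices, so probability 1/10; weight (1/7)·(1/10) = 1/70 each.
If it is under cup 3 (prior 1/7): the dealer has 20 equally likely choices, so probability 1/20; weight (1/7)·(1/20) = 1/140.
The weights sum to 1/20.
So P(the pea under cup 3 | the dealer opened cup 1, cup 5, and cup 7) = (1/140) / (1/20) = 1/7.

1/7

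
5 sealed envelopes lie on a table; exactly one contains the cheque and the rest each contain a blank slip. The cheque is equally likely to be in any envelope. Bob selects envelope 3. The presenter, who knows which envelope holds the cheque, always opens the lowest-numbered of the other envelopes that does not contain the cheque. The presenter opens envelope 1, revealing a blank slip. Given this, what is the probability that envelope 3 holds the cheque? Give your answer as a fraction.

1/4

Condition on the true location of the cheque.
If it is in envelope 1 (prior 1/5): the presenter opened envelope 1, so this case is ruled out; weight (1/5)·0 = 0.
If it is in any of envelopes 2, 3, 4, and 5 (prior 1/5 each): envelope 1 is the lowest-numbered option available, probability 1; weight (1/5)·1 = 1/5 each.
The weights sum to 4/5.
So P(the cheque in envelope 3 | the presenter opened envelope 1) = (1/5) / (4/5) = 1/4.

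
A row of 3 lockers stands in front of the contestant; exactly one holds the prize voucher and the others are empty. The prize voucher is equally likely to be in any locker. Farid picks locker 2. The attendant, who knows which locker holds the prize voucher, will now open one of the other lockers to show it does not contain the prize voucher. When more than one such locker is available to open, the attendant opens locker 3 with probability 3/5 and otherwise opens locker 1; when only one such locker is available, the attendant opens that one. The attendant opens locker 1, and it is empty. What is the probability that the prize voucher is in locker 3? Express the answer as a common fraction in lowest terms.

5/7

Apply Bayes' rule, conditioning on where the prize voucher actually is.
If it is in locker 1 (prior 1/3): the attendant opened locker 1, so this case is ruled out; weight (1/3)·0 = 0.
If it is in locker 2 (prior 1/3): locker 3 is available but not opened, probability 2/5; weight (1/3)·(2/5) = 2/15.
If it is in locker 3 (prior 1/3): only locker 1 is available, probability 1; weight (1/3)·1 = 1/3.
The weights sum to 7/15.
So P(the prize voucher in locker 3 | the attendant opened locker 1) = (1/3) / (7/15) = 5/7.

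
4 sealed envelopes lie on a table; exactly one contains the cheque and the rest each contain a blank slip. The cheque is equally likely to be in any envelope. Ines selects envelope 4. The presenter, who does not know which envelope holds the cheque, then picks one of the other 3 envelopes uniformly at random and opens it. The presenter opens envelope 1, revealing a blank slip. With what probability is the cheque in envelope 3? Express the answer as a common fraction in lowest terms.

Apply Bayes' rule, conditioning on where the cheque actually is.
If it is in envelope 1 (prior 1/4): the presenter opened envelope 1, so this case is ruled out; weight (1/4)·0 = 0.
If it is in any of envelopes 2, 3, and 4 (prior 1/4 each): the presenter picks envelope 1 with probability 1/3 regardless, and it is not the prize; weight (1/4)·(1/3) = 1/12 each.
The weights sum to 1/4.
So P(the cheque in envelope 3 | the presenter opened envelope 1) = (1/12) / (1/4) = 1/3.

1/3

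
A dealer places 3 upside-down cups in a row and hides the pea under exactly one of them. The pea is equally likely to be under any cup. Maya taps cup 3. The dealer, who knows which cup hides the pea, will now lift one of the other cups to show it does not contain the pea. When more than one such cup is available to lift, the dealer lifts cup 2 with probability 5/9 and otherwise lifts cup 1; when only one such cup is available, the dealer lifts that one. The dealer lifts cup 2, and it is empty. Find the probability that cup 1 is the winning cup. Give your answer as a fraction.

9/14

Condition on the true location of the pea.
If it is under cup 1 (prior 1/3): only cup 2 is available, probability 1; weight (1/3)·1 = 1/3.
If it is under cup 2 (prior 1/3): the dealer opened cup 2, so this case is ruled out; weight (1/3)·0 = 0.
If it is under cup 3 (prior 1/3): cup 2 is available, opened with probability 5/9; weight (1/3)·(5/9) = 5/27.
The weights sum to 14/27.
So P(the pea under cup 1 | the dealer opened cup 2) = (1/3) / (14/27) = 9/14.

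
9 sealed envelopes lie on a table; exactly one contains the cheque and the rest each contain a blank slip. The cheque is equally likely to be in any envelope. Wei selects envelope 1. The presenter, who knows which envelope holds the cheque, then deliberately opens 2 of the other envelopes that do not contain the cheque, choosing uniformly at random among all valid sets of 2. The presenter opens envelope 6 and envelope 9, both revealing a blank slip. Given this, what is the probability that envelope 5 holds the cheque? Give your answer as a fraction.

4/27

Consider each possible location of the cheque in turn.
If it is in envelope 1 (prior 1/9): the presenter has 28 equally likely choices, so probability 1/28; weight (1/9)·(1/28) = 1/252.
If it is in any of envelopes 2, 3, 4, 5, 7, and 8 (prior 1/9 each): the presenter has 21 equally likely choices, so probability 1/21; weight (1/9)·(1/21) = 1/189 each.
If it is in either of envelopes 6 and 9 (prior 1/9 each): that envelope was opened and seen not to hold the prize — ruled out; weight (1/9)·0 = 0 each.
The weights sum to 1/28.
So P(the cheque in envelope 5 | the presenter opened envelope 6 and envelope 9) = (1/189) / (1/28) = 4/27.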